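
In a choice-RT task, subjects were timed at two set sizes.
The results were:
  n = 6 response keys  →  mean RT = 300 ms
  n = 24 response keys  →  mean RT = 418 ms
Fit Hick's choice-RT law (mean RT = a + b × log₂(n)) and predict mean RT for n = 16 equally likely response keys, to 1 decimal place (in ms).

With log₂ n on the abscissa the relation is linear; from the two conditions:
  b = (418 − 300) / (log₂ 24 − log₂ 6) = 118 / (4.5850 − 2.5850) = 59.000 ms/bit
  a = 300 − 59.000 × 2.5850 = 147.487 ms
Then RT(16) = 147.487 + 59.000 × log₂ 16 = 147.487 + 59.000 × 4 ≈ 383.487 ms.

383.5 ms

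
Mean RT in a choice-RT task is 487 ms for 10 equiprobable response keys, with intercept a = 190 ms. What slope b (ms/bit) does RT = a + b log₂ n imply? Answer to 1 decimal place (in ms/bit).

10 alternatives carry log₂ 10 = 3.3219 bits; the choice cost is 487 − 190 = 297 ms, so b = 297/3.3219 = 89.406 ms/bit.

89.4 ms/bit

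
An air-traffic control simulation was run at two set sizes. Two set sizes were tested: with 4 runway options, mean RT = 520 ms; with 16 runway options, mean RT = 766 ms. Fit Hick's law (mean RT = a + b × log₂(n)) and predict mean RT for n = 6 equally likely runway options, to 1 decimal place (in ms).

RT is linear in log₂ n, so two points fix the line:
  b = (766 − 520) / (log₂ 16 − log₂ 4) = 246 / (4 − 2) = 123.000 ms/bit
  a = 520 − 123.000 × 2 = 274.000 ms
Then RT(6) = 274.000 + 123.000 × log₂ 6 = 274.000 + 123.000 × 2.5850 ≈ 591.950 ms.

592.0 ms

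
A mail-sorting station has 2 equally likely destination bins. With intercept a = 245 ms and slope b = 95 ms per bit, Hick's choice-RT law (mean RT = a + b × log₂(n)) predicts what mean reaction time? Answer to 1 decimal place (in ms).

340.0 ms

log₂(2) = 1 bits, so RT = 245 + 95 × 1 ≈ 340.000 ms.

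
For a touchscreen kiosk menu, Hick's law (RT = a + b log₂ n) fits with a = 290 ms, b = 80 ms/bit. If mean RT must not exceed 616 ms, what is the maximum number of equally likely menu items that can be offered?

Information budget: (616 − 290)/80 = 4.0750 bits, so n ≤ 2^4.0750 = 16.854 → at most 16.

16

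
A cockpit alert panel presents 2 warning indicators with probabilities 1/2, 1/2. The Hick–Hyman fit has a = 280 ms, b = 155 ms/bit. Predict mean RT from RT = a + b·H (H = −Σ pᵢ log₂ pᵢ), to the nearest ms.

Each term −pᵢ log₂ pᵢ: 0.5·1 + 0.5·1; summed, H = 1.000 bits.
Mean RT = a + bH = 280 + 155·1.000 = 435.00 ms.

435 ms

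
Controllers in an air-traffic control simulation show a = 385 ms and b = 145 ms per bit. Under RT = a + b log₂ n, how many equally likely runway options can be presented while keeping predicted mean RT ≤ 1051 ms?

24

Set 385 + 145·log₂ n ≤ 1051 → log₂ n ≤ (1051 − 385)/145 = 4.5931.
So n ≤ 2^4.5931 = 24.136; the largest integer n is 24.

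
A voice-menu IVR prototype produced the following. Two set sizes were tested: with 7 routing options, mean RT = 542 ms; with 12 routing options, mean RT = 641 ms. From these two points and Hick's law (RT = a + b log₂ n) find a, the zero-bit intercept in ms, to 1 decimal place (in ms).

184.6 ms

The slope on a log₂ axis is (641 − 542) / (3.5850 − 2.8074) = 127.314 ms/bit.
Intercept: a = 542 − 127.314·log₂(7) = 184.586 ms.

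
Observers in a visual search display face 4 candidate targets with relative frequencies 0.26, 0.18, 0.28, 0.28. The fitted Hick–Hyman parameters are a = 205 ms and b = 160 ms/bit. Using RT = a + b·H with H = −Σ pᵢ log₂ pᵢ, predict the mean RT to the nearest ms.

522 ms

Entropy contributions −pᵢ log₂ pᵢ: 0.5053, 0.4453, 0.5142, 0.5142; sum H = 1.9790 bits.
RT = a + bH = 205 + 160·1.9790 = 521.65 ms.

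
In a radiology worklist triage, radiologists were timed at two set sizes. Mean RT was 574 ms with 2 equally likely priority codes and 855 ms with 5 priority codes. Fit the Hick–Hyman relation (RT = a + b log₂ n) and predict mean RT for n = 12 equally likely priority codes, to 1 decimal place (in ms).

Solve the two-equation system in a and b:
  b = (855 − 574) / (log₂ 5 − log₂ 2) = 281 / (2.3219 − 1) = 212.568 ms/bit
  a = 574 − 212.568 × 1 = 361.432 ms
Then RT(12) = 361.432 + 212.568 × log₂ 12 = 361.432 + 212.568 × 3.5850 ≈ 1123.481 ms.

1123.5 ms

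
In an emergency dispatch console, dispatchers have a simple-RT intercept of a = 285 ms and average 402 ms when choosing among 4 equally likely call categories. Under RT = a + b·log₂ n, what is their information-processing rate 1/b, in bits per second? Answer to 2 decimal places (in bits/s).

17.09 bits/s

b = (402 − 285)/log₂ 4 = 117/2 = 58.500 ms per bit = 0.05850 s/bit; the reciprocal is 17.094 bits/s.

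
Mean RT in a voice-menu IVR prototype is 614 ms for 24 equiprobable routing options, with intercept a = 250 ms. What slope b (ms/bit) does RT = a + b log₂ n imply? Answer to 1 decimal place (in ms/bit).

79.4 ms/bit

log₂(24) = 4.5850 bits.
b = (RT − a)/log₂ n = (614 − 250) / 4.5850 = 79.390 ms/bit.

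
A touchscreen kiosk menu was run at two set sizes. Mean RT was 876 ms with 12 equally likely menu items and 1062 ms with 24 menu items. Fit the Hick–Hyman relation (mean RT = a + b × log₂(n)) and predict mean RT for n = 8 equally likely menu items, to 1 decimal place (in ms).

RT is linear in log₂ n, so two points fix the line:
  b = (1062 − 876) / (log₂ 24 − log₂ 12) = 186 / (4.5850 − 3.5850) = 186.000 ms/bit
  a = 876 − 186.000 × 3.5850 = 209.197 ms
Then RT(8) = 209.197 + 186.000 × log₂ 8 = 209.197 + 186.000 × 3 ≈ 767.197 ms.

767.2 ms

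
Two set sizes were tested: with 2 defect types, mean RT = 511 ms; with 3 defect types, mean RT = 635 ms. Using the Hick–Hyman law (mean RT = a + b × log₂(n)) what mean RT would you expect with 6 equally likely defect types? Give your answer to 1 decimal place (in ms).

With log₂ n on the abscissa the relation is linear; from the two conditions:
  b = (635 − 511) / (log₂ 3 − log₂ 2) = 124 / (1.5850 − 1) = 211.979 ms/bit
  a = 511 − 211.979 × 1 = 299.021 ms
Then RT(6) = 299.021 + 211.979 × log₂ 6 = 299.021 + 211.979 × 2.5850 ≈ 846.979 ms.

847.0 ms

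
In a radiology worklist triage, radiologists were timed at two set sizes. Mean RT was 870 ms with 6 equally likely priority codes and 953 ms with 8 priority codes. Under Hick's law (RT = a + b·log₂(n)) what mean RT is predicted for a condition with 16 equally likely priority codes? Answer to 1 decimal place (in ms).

1153.0 ms

Solve the two-equation system in a and b:
  b = (953 − 870) / (log₂ 8 − log₂ 6) = 83 / (3 − 2.5850) = 199.982 ms/bit
  a = 870 − 199.982 × 2.5850 = 353.054 ms
Then RT(16) = 353.054 + 199.982 × log₂ 16 = 353.054 + 199.982 × 4 ≈ 1152.982 ms.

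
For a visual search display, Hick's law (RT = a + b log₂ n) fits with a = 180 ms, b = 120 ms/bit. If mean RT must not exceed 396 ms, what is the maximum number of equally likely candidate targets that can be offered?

3

Information budget: (396 − 180)/120 = 1.8000 bits, so n ≤ 2^1.8000 = 3.482 → at most 3.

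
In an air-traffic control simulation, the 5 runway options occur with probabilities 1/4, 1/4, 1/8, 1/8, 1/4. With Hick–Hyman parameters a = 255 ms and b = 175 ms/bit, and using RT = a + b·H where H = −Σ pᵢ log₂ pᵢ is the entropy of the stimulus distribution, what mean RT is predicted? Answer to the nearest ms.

H = −Σ pᵢ log₂ pᵢ = 0.25·2 + 0.25·2 + 0.125·3 + 0.125·3 + 0.25·2 = 2.250 bits.
RT = 255 + 175 × 2.250 = 648.75 ms.

649 ms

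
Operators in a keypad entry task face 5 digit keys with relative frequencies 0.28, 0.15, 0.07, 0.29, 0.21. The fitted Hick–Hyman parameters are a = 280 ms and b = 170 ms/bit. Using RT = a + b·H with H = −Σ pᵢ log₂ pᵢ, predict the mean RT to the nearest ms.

H = 0.28·log₂(1/0.28) + 0.15·log₂(1/0.15) + 0.07·log₂(1/0.07) + 0.29·log₂(1/0.29) + 0.21·log₂(1/0.21) = 2.1840 bits.
RT = 280 + 170 × 2.1840 = 651.29 ms.

651 ms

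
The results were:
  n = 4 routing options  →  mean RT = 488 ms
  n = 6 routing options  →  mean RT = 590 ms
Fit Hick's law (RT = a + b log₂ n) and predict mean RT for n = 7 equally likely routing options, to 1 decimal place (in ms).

628.8 ms

Fit slope and intercept:
  b = (590 − 488) / (log₂ 6 − log₂ 4) = 102 / (2.5850 − 2) = 174.370 ms/bit
  a = 488 − 174.370 × 2 = 139.260 ms
Then RT(7) = 139.260 + 174.370 × log₂ 7 = 139.260 + 174.370 × 2.8074 ≈ 628.779 ms.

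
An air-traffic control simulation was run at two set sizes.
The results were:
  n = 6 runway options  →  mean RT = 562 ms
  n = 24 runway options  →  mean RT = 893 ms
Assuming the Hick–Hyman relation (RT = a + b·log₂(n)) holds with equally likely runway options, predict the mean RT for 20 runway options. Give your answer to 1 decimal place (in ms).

RT is linear in log₂ n, so two points fix the line:
  b = (893 − 562) / (log₂ 24 − log₂ 6) = 331 / (4.5850 − 2.5850) = 165.500 ms/bit
  a = 562 − 165.500 × 2.5850 = 134.189 ms
Then RT(20) = 134.189 + 165.500 × log₂ 20 = 134.189 + 165.500 × 4.3219 ≈ 849.468 ms.

849.5 ms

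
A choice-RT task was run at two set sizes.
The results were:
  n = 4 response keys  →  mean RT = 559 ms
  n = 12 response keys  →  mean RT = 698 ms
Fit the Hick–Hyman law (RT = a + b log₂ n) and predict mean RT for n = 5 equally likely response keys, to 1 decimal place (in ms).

587.2 ms

Solve the two-equation system in a and b:
  b = (698 − 559) / (log₂ 12 − log₂ 4) = 139 / (3.5850 − 2) = 87.699 ms/bit
  a = 559 − 87.699 × 2 = 383.602 ms
Then RT(5) = 383.602 + 87.699 × log₂ 5 = 383.602 + 87.699 × 2.3219 ≈ 587.233 ms.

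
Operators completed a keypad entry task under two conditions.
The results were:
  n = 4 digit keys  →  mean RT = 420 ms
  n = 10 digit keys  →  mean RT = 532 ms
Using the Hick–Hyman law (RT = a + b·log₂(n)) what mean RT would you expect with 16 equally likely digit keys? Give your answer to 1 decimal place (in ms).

With log₂ n on the abscissa the relation is linear; from the two conditions:
  b = (532 − 420) / (log₂ 10 − log₂ 4) = 112 / (3.3219 − 2) = 84.725 ms/bit
  a = 420 − 84.725 × 2 = 250.551 ms
Then RT(16) = 250.551 + 84.725 × log₂ 16 = 250.551 + 84.725 × 4 ≈ 589.449 ms.

589.4 ms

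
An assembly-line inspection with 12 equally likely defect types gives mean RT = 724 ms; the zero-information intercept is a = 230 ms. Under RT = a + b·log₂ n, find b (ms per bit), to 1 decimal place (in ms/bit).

137.8 ms/bit

log₂(12) = 3.5850 bits.
b = (RT − a)/log₂ n = (724 − 230) / 3.5850 = 137.798 ms/bit.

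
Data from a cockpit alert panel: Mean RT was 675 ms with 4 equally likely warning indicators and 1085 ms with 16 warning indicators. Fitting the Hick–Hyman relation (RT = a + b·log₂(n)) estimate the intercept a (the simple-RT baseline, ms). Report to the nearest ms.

The slope on a log₂ axis is (1085 − 675) / (4 − 2) = 205 ms/bit.
Intercept: a = 675 − 205·log₂(4) = 265.000 ms.

265 ms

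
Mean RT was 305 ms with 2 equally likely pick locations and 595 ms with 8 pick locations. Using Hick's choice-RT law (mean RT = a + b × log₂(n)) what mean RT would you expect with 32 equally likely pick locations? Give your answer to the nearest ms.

Fit slope and intercept:
  b = (595 − 305) / (log₂ 8 − log₂ 2) = 290 / (3 − 1) = 145 ms/bit
  a = 305 − 145 × 1 = 160 ms
Then RT(32) = 160 + 145 × log₂ 32 = 160 + 145 × 5 ≈ 885.000 ms.

885 ms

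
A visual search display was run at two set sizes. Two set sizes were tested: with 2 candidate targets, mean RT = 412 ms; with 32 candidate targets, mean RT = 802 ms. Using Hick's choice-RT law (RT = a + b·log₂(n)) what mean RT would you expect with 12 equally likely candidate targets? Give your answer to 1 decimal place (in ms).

664.0 ms

Fit slope and intercept:
  b = (802 − 412) / (log₂ 32 − log₂ 2) = 390 / (5 − 1) = 97.500 ms/bit
  a = 412 − 97.500 × 1 = 314.500 ms
Then RT(12) = 314.500 + 97.500 × log₂ 12 = 314.500 + 97.500 × 3.5850 ≈ 664.034 ms.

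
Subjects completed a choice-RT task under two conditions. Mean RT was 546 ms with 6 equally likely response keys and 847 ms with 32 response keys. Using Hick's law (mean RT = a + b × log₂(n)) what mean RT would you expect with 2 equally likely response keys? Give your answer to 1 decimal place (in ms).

348.5 ms

Fit slope and intercept:
  b = (847 − 546) / (log₂ 32 − log₂ 6) = 301 / (5 − 2.5850) = 124.636 ms/bit
  a = 546 − 124.636 × 2.5850 = 223.821 ms
Then RT(2) = 223.821 + 124.636 × log₂ 2 = 223.821 + 124.636 × 1 ≈ 348.457 ms.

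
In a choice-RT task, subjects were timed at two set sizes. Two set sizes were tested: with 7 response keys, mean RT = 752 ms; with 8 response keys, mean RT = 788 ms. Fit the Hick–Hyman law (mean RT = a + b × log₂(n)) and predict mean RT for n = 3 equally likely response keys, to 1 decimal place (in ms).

With log₂ n on the abscissa the relation is linear; from the two conditions:
  b = (788 − 752) / (log₂ 8 − log₂ 7) = 36 / (3 − 2.8074) = 186.872 ms/bit
  a = 752 − 186.872 × 2.8074 = 227.384 ms
Then RT(3) = 227.384 + 186.872 × log₂ 3 = 227.384 + 186.872 × 1.5850 ≈ 523.569 ms.

523.6 ms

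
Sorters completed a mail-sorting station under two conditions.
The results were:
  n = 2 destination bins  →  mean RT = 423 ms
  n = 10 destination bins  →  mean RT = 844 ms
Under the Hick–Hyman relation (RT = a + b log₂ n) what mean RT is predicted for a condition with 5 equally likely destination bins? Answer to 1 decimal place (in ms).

Solve the two-equation system in a and b:
  b = (844 − 423) / (log₂ 10 − log₂ 2) = 421 / (3.3219 − 1) = 181.315 ms/bit
  a = 423 − 181.315 × 1 = 241.685 ms
Then RT(5) = 241.685 + 181.315 × log₂ 5 = 241.685 + 181.315 × 2.3219 ≈ 662.685 ms.

662.7 ms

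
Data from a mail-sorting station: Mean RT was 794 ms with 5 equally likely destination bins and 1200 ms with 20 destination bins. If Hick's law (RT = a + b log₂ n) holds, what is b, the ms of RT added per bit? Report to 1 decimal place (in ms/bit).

The slope on a log₂ axis is (1200 − 794) / (4.3219 − 2.3219) = 203.000 ms/bit.

203.0 ms/bit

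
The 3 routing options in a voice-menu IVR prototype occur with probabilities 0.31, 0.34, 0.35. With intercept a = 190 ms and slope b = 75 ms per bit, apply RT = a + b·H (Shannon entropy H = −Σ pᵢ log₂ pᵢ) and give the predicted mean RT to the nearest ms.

309 ms

Entropy contributions −pᵢ log₂ pᵢ: 0.5238, 0.5292, 0.5301; sum H = 1.5831 bits.
RT = a + bH = 190 + 75·1.5831 = 308.73 ms.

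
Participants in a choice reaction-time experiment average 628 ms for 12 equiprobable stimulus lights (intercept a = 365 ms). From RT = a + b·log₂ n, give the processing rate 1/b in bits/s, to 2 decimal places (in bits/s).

13.63 bits/s

b = (628 − 365)/log₂ 12 = 263/3.5850 = 73.362 ms per bit = 0.07336 s/bit; the reciprocal is 13.631 bits/s.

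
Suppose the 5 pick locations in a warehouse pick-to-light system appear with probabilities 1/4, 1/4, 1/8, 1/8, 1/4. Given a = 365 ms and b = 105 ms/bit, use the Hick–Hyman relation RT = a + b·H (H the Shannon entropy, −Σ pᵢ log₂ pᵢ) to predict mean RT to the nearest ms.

601 ms

H = −Σ pᵢ log₂ pᵢ = 0.25·2 + 0.25·2 + 0.125·3 + 0.125·3 + 0.25·2 = 2.250 bits.
RT = 365 + 105 × 2.250 = 601.25 ms.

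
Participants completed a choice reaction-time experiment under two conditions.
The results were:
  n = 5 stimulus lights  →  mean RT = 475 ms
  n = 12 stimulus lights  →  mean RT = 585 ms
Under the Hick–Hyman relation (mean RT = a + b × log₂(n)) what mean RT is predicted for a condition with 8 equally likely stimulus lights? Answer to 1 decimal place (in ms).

With log₂ n on the abscissa the relation is linear; from the two conditions:
  b = (585 − 475) / (log₂ 12 − log₂ 5) = 110 / (3.5850 − 2.3219) = 87.092 ms/bit
  a = 475 − 87.092 × 2.3219 = 272.779 ms
Then RT(8) = 272.779 + 87.092 × log₂ 8 = 272.779 + 87.092 × 3 ≈ 534.055 ms.

534.1 ms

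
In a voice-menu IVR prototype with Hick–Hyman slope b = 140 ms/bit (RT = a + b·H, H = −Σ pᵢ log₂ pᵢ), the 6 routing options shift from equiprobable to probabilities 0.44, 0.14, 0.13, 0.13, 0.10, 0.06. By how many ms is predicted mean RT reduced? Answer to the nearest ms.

The RT saving is b·ΔH. Equiprobable H₀ = log₂(6) = 2.5850 bits; with the given probabilities H = 2.2593 bits.
b·(H₀ − H) = 140 × (2.5850 − 2.2593) = 45.60 ms.

46 ms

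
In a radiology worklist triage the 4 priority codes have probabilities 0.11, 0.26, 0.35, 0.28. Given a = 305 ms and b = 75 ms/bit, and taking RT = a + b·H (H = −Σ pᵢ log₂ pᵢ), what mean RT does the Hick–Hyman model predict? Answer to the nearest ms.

Entropy contributions −pᵢ log₂ pᵢ: 0.3503, 0.5053, 0.5301, 0.5142; sum H = 1.8999 bits.
RT = a + bH = 305 + 75·1.8999 = 447.49 ms.

447 ms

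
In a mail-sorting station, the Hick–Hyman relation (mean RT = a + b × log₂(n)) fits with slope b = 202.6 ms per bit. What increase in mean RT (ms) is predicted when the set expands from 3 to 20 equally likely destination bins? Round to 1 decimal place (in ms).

Only the slope matters, since a is common to both: ΔRT = b·log₂(n₂/n₁).
log₂(20) − log₂(3) = 4.3219 − 1.5850 = 2.7370.
ΔRT = 202.6 × 2.7370 = 554.509 ms.

554.5 ms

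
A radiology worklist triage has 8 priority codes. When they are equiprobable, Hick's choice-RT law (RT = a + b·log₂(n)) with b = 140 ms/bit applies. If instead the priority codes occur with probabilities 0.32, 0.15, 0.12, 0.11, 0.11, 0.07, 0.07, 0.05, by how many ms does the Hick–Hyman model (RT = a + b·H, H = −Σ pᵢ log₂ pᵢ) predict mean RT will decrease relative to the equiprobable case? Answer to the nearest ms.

Equiprobable entropy H₀ = log₂ 8 = 3.0000 bits.
Skewed entropy H = −Σ pᵢ log₂ pᵢ = 2.7574 bits.
ΔRT = b·(H₀ − H) = 140 × 0.2426 = 33.96 ms.

34 ms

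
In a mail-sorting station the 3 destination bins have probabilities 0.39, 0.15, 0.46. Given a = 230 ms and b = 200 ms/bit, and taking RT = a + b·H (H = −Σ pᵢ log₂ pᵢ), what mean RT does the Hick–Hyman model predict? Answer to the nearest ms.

H = 0.39·log₂(1/0.39) + 0.15·log₂(1/0.15) + 0.46·log₂(1/0.46) = 1.4557 bits.
RT = 230 + 200 × 1.4557 = 521.14 ms.

521 ms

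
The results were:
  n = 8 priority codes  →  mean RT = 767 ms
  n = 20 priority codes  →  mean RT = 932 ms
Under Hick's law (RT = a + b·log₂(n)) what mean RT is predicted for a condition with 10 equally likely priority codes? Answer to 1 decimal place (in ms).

807.2 ms

Solve the two-equation system in a and b:
  b = (932 − 767) / (log₂ 20 − log₂ 8) = 165 / (4.3219 − 3) = 124.818 ms/bit
  a = 767 − 124.818 × 3 = 392.547 ms
Then RT(10) = 392.547 + 124.818 × log₂ 10 = 392.547 + 124.818 × 3.3219 ≈ 807.182 ms.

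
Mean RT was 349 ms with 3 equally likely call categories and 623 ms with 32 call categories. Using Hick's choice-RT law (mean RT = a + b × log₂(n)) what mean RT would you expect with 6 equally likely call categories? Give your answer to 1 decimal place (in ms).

Solve the two-equation system in a and b:
  b = (623 − 349) / (log₂ 32 − log₂ 3) = 274 / (5 − 1.5850) = 80.233 ms/bit
  a = 349 − 80.233 × 1.5850 = 221.833 ms
Then RT(6) = 221.833 + 80.233 × log₂ 6 = 221.833 + 80.233 × 2.5850 ≈ 429.233 ms.

429.2 ms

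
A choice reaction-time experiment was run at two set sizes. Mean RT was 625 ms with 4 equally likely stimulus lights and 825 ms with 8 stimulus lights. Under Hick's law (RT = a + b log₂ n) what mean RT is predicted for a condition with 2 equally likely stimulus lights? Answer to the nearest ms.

Fit slope and intercept:
  b = (825 − 625) / (log₂ 8 − log₂ 4) = 200 / (3 − 2) = 200 ms/bit
  a = 625 − 200 × 2 = 225 ms
Then RT(2) = 225 + 200 × log₂ 2 = 225 + 200 × 1 ≈ 425.000 ms.

425 ms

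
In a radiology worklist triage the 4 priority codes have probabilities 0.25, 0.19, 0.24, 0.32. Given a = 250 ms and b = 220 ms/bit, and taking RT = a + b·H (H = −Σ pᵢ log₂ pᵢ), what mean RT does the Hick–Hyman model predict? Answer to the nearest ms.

Entropy contributions −pᵢ log₂ pᵢ: 0.5000, 0.4552, 0.4941, 0.5260; sum H = 1.9754 bits.
RT = a + bH = 250 + 220·1.9754 = 684.59 ms.

685 ms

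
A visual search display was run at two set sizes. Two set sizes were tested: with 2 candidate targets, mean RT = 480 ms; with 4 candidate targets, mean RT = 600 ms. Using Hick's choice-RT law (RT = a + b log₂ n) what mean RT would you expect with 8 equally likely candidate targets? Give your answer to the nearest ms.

720 ms

Solve the two-equation system in a and b:
  b = (600 − 480) / (log₂ 4 − log₂ 2) = 120 / (2 − 1) = 120 ms/bit
  a = 480 − 120 × 1 = 360 ms
Then RT(8) = 360 + 120 × log₂ 8 = 360 + 120 × 3 ≈ 720.000 ms.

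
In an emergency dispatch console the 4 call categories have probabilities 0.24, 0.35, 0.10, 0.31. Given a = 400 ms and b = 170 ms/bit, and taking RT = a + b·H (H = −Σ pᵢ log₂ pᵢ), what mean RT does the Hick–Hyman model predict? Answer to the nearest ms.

Entropy contributions −pᵢ log₂ pᵢ: 0.4941, 0.5301, 0.3322, 0.5238; sum H = 1.8802 bits.
RT = a + bH = 400 + 170·1.8802 = 719.64 ms.

720 ms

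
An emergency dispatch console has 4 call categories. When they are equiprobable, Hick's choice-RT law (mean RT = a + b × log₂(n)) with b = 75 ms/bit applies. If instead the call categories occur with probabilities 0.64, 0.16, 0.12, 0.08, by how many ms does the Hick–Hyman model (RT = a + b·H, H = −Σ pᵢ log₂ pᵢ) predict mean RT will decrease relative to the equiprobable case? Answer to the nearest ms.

38 ms

Equiprobable entropy H₀ = log₂ 4 = 2.0000 bits.
Skewed entropy H = −Σ pᵢ log₂ pᵢ = 1.4937 bits.
ΔRT = b·(H₀ − H) = 75 × 0.5063 = 37.98 ms.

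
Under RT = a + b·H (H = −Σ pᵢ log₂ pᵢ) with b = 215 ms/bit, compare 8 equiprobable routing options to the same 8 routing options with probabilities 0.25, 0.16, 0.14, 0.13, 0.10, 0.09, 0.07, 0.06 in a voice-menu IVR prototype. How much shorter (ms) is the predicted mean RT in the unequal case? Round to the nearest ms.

The RT saving is b·ΔH. Equiprobable H₀ = log₂(8) = 3.0000 bits; with the given probabilities H = 2.8597 bits.
b·(H₀ − H) = 215 × (3.0000 − 2.8597) = 30.16 ms.

30 ms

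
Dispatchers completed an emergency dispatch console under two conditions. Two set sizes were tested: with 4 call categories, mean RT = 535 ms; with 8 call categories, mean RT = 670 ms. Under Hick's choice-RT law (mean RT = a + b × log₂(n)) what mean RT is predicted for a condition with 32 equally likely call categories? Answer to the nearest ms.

940 ms

Solve the two-equation system in a and b:
  b = (670 − 535) / (log₂ 8 − log₂ 4) = 135 / (3 − 2) = 135 ms/bit
  a = 535 − 135 × 2 = 265 ms
Then RT(32) = 265 + 135 × log₂ 32 = 265 + 135 × 5 ≈ 940.000 ms.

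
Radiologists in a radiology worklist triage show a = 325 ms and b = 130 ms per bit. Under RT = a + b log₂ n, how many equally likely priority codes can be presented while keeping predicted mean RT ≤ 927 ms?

Set 325 + 130·log₂ n ≤ 927 → log₂ n ≤ (927 − 325)/130 = 4.6308.
So n ≤ 2^4.6308 = 24.774; the largest integer n is 24.

24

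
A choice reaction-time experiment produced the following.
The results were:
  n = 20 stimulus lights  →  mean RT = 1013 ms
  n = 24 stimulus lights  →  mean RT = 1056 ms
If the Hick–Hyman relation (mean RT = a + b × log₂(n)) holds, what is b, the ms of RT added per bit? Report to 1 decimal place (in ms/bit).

163.5 ms/bit

The slope on a log₂ axis is (1056 − 1013) / (4.5850 − 4.3219) = 163.477 ms/bit.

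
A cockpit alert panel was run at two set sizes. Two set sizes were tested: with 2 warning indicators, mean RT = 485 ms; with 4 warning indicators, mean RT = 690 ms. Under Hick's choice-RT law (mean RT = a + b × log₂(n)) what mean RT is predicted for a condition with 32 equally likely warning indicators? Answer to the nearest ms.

1305 ms

RT is linear in log₂ n, so two points fix the line:
  b = (690 − 485) / (log₂ 4 − log₂ 2) = 205 / (2 − 1) = 205 ms/bit
  a = 485 − 205 × 1 = 280 ms
Then RT(32) = 280 + 205 × log₂ 32 = 280 + 205 × 5 ≈ 1305.000 ms.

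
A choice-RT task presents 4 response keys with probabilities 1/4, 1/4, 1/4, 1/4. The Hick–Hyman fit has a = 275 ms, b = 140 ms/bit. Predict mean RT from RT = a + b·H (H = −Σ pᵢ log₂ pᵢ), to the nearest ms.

Each term −pᵢ log₂ pᵢ: 0.25·2 + 0.25·2 + 0.25·2 + 0.25·2; summed, H = 2.000 bits.
Mean RT = a + bH = 275 + 140·2.000 = 555.00 ms.

555 ms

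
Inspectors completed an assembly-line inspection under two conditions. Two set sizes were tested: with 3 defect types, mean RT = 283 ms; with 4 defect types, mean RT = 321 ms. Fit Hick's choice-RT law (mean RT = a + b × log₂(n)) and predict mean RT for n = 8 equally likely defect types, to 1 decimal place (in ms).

RT is linear in log₂ n, so two points fix the line:
  b = (321 − 283) / (log₂ 4 − log₂ 3) = 38 / (2 − 1.5850) = 91.558 ms/bit
  a = 283 − 91.558 × 1.5850 = 137.884 ms
Then RT(8) = 137.884 + 91.558 × log₂ 8 = 137.884 + 91.558 × 3 ≈ 412.558 ms.

412.6 ms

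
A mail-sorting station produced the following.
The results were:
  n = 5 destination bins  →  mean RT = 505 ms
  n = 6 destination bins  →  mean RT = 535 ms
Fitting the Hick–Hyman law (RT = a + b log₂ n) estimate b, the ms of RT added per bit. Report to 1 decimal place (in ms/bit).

114.1 ms/bit

b = (RT₂ − RT₁)/(log₂ n₂ − log₂ n₁) = (535 − 505)/(2.5850 − 2.3219) = 114.054 ms/bit.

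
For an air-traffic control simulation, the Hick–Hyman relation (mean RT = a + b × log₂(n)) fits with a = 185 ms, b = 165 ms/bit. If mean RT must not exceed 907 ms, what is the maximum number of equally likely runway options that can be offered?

165·log₂ n ≤ 907 − 185 = 722, giving log₂ n ≤ 4.3758 and n ≤ 20.760. The largest whole number is 20.

20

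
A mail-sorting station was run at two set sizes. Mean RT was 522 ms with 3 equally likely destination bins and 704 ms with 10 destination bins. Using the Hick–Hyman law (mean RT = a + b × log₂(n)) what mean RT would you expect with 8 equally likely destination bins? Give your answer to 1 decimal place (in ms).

670.3 ms

Solve the two-equation system in a and b:
  b = (704 − 522) / (log₂ 10 − log₂ 3) = 182 / (3.3219 − 1.5850) = 104.780 ms/bit
  a = 522 − 104.780 × 1.5850 = 355.927 ms
Then RT(8) = 355.927 + 104.780 × log₂ 8 = 355.927 + 104.780 × 3 ≈ 670.268 ms.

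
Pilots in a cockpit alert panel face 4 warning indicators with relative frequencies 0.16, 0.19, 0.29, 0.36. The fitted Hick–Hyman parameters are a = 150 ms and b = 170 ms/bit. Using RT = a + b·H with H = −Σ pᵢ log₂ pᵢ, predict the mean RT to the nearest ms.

478 ms

H = 0.16·log₂(1/0.16) + 0.19·log₂(1/0.19) + 0.29·log₂(1/0.29) + 0.36·log₂(1/0.36) = 1.9268 bits.
RT = 150 + 170 × 1.9268 = 477.55 ms.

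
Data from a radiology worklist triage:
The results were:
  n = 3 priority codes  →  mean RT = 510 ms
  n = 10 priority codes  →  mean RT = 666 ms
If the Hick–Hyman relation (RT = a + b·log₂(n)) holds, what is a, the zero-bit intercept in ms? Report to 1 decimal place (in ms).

367.7 ms

Slope: b = (666 − 510) / (log₂ 10 − log₂ 3) = 156/1.7370 = 89.812 ms/bit.
Intercept: a = 510 − 89.812·log₂(3) = 367.652 ms.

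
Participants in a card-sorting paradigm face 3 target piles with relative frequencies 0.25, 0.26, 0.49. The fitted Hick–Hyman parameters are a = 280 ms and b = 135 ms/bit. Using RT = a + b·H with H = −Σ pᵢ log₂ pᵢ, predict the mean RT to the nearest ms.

H = 0.25·log₂(1/0.25) + 0.26·log₂(1/0.26) + 0.49·log₂(1/0.49) = 1.5096 bits.
RT = 280 + 135 × 1.5096 = 483.79 ms.

484 ms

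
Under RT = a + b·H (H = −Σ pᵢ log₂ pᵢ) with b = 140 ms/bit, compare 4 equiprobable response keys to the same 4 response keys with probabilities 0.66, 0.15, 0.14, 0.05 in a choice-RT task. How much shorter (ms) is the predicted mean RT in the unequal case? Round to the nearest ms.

81 ms

The RT saving is b·ΔH. Equiprobable H₀ = log₂(4) = 2.0000 bits; with the given probabilities H = 1.4194 bits.
b·(H₀ − H) = 140 × (2.0000 − 1.4194) = 81.28 ms.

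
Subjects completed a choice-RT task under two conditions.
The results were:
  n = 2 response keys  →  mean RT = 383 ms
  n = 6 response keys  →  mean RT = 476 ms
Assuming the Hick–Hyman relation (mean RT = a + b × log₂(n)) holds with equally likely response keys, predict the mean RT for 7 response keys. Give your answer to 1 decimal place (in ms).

Solve the two-equation system in a and b:
  b = (476 − 383) / (log₂ 6 − log₂ 2) = 93 / (2.5850 − 1) = 58.676 ms/bit
  a = 383 − 58.676 × 1 = 324.324 ms
Then RT(7) = 324.324 + 58.676 × log₂ 7 = 324.324 + 58.676 × 2.8074 ≈ 489.049 ms.

489.0 ms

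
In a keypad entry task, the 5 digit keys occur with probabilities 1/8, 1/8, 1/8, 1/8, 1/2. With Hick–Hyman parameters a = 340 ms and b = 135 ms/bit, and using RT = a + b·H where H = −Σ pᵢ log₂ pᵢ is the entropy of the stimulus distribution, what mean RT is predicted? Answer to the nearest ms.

Each term −pᵢ log₂ pᵢ: 0.125·3 + 0.125·3 + 0.125·3 + 0.125·3 + 0.5·1; summed, H = 2.000 bits.
Mean RT = a + bH = 340 + 135·2.000 = 610.00 ms.

610 ms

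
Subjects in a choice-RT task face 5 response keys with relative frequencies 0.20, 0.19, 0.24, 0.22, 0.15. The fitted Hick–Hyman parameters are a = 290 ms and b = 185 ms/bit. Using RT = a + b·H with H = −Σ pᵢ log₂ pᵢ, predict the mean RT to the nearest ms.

716 ms

H = 0.20·log₂(1/0.20) + 0.19·log₂(1/0.19) + 0.24·log₂(1/0.24) + 0.22·log₂(1/0.22) + 0.15·log₂(1/0.15) = 2.3049 bits.
RT = 290 + 185 × 2.3049 = 716.40 ms.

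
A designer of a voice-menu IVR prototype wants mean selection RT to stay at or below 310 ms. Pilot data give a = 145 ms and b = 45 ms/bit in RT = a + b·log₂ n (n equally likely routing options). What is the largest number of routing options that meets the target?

12

45·log₂ n ≤ 310 − 145 = 165, giving log₂ n ≤ 3.6667 and n ≤ 12.699. The largest whole number is 12.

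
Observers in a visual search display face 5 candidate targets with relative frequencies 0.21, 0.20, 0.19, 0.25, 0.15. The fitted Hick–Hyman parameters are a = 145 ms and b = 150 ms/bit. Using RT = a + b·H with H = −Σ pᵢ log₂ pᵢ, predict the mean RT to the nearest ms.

H = 0.21·log₂(1/0.21) + 0.20·log₂(1/0.20) + 0.19·log₂(1/0.19) + 0.25·log₂(1/0.25) + 0.15·log₂(1/0.15) = 2.3030 bits.
RT = 145 + 150 × 2.3030 = 490.45 ms.

490 ms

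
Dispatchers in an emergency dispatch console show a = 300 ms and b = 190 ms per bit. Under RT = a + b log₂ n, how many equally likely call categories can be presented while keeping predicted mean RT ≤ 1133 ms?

190·log₂ n ≤ 1133 − 300 = 833, giving log₂ n ≤ 4.3842 and n ≤ 20.882. The largest whole number is 20.

20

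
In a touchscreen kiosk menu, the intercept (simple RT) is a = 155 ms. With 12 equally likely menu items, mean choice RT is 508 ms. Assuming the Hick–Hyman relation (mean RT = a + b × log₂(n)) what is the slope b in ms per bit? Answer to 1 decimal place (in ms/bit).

b = (508 − 155) / log₂(12) = 353 / 3.5850 = 98.467 ms/bit.

98.5 ms/bit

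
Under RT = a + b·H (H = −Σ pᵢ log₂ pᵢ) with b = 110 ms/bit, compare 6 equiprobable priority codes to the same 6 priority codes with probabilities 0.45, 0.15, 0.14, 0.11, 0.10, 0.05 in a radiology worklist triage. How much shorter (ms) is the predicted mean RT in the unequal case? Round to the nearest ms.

40 ms

The RT saving is b·ΔH. Equiprobable H₀ = log₂(6) = 2.5850 bits; with the given probabilities H = 2.2246 bits.
b·(H₀ − H) = 110 × (2.5850 − 2.2246) = 39.64 ms.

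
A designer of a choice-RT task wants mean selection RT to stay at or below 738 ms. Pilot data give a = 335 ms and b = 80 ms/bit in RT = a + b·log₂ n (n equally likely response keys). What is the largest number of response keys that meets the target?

32

80·log₂ n ≤ 738 − 335 = 403, giving log₂ n ≤ 5.0375 and n ≤ 32.843. The largest whole number is 32.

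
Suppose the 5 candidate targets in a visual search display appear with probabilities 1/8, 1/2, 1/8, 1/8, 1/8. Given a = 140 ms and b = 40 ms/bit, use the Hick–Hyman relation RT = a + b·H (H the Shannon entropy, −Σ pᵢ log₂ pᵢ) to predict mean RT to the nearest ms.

Each term −pᵢ log₂ pᵢ: 0.125·3 + 0.5·1 + 0.125·3 + 0.125·3 + 0.125·3; summed, H = 2.000 bits.
Mean RT = a + bH = 140 + 40·2.000 = 220.00 ms.

220 ms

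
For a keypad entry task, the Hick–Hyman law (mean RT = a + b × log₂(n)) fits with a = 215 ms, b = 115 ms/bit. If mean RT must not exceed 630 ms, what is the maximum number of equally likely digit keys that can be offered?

12

115·log₂ n ≤ 630 − 215 = 415, giving log₂ n ≤ 3.6087 and n ≤ 12.199. The largest whole number is 12.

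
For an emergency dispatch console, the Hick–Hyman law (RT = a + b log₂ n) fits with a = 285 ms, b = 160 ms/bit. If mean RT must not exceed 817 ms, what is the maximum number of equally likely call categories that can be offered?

10

Set 285 + 160·log₂ n ≤ 817 → log₂ n ≤ (817 − 285)/160 = 3.3250.
So n ≤ 2^3.3250 = 10.021; the largest integer n is 10.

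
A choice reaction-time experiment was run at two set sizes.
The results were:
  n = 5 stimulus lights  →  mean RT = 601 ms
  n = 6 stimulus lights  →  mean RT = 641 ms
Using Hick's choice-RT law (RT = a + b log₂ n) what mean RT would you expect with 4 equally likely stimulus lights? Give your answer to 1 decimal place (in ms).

552.0 ms

With log₂ n on the abscissa the relation is linear; from the two conditions:
  b = (641 − 601) / (log₂ 6 − log₂ 5) = 40 / (2.5850 − 2.3219) = 152.071 ms/bit
  a = 601 − 152.071 × 2.3219 = 247.901 ms
Then RT(4) = 247.901 + 152.071 × log₂ 4 = 247.901 + 152.071 × 2 ≈ 552.044 ms.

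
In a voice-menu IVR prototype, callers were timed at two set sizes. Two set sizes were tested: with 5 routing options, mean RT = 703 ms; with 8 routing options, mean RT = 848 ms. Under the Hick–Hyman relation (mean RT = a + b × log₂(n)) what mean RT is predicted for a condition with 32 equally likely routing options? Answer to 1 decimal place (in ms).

1275.7 ms

Solve the two-equation system in a and b:
  b = (848 − 703) / (log₂ 8 − log₂ 5) = 145 / (3 − 2.3219) = 213.842 ms/bit
  a = 703 − 213.842 × 2.3219 = 206.475 ms
Then RT(32) = 206.475 + 213.842 × log₂ 32 = 206.475 + 213.842 × 5 ≈ 1275.683 ms.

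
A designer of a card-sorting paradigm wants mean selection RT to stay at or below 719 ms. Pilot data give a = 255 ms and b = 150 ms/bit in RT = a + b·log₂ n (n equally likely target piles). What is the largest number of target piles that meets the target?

Information budget: (719 − 255)/150 = 3.0933 bits, so n ≤ 2^3.0933 = 8.535 → at most 8.

8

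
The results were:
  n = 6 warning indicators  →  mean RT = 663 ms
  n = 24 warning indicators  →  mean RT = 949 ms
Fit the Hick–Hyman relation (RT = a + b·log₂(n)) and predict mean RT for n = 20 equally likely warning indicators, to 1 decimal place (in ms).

911.4 ms

Fit slope and intercept:
  b = (949 − 663) / (log₂ 24 − log₂ 6) = 286 / (4.5850 − 2.5850) = 143.000 ms/bit
  a = 663 − 143.000 × 2.5850 = 293.350 ms
Then RT(20) = 293.350 + 143.000 × log₂ 20 = 293.350 + 143.000 × 4.3219 ≈ 911.386 ms.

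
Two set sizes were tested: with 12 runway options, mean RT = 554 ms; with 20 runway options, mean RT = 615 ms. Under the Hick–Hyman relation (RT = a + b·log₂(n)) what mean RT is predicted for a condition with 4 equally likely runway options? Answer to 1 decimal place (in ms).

Fit slope and intercept:
  b = (615 − 554) / (log₂ 20 − log₂ 12) = 61 / (4.3219 − 3.5850) = 82.772 ms/bit
  a = 554 − 82.772 × 3.5850 = 257.266 ms
Then RT(4) = 257.266 + 82.772 × log₂ 4 = 257.266 + 82.772 × 2 ≈ 422.810 ms.

422.8 ms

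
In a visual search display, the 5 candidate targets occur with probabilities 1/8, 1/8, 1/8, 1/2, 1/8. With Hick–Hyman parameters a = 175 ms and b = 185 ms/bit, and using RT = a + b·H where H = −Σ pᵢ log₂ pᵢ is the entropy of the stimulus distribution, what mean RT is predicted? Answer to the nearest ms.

545 ms

H = −Σ pᵢ log₂ pᵢ = 0.125·3 + 0.125·3 + 0.125·3 + 0.5·1 + 0.125·3 = 2.000 bits.
RT = 175 + 185 × 2.000 = 545.00 ms.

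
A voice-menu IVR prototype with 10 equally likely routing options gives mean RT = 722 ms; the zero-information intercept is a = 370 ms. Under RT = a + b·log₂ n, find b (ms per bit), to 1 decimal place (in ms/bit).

10 alternatives carry log₂ 10 = 3.3219 bits; the choice cost is 722 − 370 = 352 ms, so b = 352/3.3219 = 105.963 ms/bit.

106.0 ms/bit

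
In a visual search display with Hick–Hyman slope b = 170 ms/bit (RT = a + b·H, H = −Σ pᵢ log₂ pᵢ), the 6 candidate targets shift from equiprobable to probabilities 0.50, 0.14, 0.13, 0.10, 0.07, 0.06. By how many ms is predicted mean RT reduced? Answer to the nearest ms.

The RT saving is b·ΔH. Equiprobable H₀ = log₂(6) = 2.5850 bits; with the given probabilities H = 2.1240 bits.
b·(H₀ − H) = 170 × (2.5850 − 2.1240) = 78.36 ms.

78 ms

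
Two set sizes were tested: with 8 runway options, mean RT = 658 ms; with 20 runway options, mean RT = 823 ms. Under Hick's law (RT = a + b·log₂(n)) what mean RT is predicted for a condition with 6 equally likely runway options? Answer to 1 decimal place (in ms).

Fit slope and intercept:
  b = (823 − 658) / (log₂ 20 − log₂ 8) = 165 / (4.3219 − 3) = 124.818 ms/bit
  a = 658 − 124.818 × 3 = 283.547 ms
Then RT(6) = 283.547 + 124.818 × log₂ 6 = 283.547 + 124.818 × 2.5850 ≈ 606.196 ms.

606.2 ms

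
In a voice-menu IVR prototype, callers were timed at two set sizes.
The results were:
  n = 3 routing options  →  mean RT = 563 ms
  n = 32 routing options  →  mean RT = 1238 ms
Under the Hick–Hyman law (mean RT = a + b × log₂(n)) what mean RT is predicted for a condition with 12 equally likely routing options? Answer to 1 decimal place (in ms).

958.3 ms

Solve the two-equation system in a and b:
  b = (1238 − 563) / (log₂ 32 − log₂ 3) = 675 / (5 − 1.5850) = 197.655 ms/bit
  a = 563 − 197.655 × 1.5850 = 249.724 ms
Then RT(12) = 249.724 + 197.655 × log₂ 12 = 249.724 + 197.655 × 3.5850 ≈ 958.310 ms.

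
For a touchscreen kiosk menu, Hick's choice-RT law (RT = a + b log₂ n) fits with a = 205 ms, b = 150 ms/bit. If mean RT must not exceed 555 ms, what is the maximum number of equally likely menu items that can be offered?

Set 205 + 150·log₂ n ≤ 555 → log₂ n ≤ (555 − 205)/150 = 2.3333.
So n ≤ 2^2.3333 = 5.040; the largest integer n is 5.

5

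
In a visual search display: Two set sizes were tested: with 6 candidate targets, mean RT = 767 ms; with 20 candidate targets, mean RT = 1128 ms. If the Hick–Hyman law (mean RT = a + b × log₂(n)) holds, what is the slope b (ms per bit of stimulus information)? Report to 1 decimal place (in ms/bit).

Slope: b = (1128 − 767) / (log₂ 20 − log₂ 6) = 361/1.7370 = 207.834 ms/bit.

207.8 ms/bit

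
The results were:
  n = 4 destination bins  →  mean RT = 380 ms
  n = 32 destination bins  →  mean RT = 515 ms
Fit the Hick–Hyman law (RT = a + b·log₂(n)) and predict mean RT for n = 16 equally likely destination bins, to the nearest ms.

Fit slope and intercept:
  b = (515 − 380) / (log₂ 32 − log₂ 4) = 135 / (5 − 2) = 45 ms/bit
  a = 380 − 45 × 2 = 290 ms
Then RT(16) = 290 + 45 × log₂ 16 = 290 + 45 × 4 ≈ 470.000 ms.

470 ms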